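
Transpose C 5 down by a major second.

B flat 4

Counting two letter names down from C lands on B.
A major second is 2 semitones; 2 semitones down from C5 gives Bb4.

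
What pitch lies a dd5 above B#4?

Counting five letter names up from B lands on F.
A doubly diminished fifth is 5 semitones; 5 semitones up from B#4 gives F5.

F5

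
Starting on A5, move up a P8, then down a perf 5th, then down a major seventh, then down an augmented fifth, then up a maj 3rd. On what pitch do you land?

Cb5

A perfect octave up from A5 is A6.
A6 down a perfect fifth → D6 (7 semitones).
A major seventh down from D6 is Eb5.
Eb5 down an augmented fifth → Abb4 (8 semitones).
Up a major third from Abb4: Cb5 (4 semitones up).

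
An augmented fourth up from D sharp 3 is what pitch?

Four letter names up from D: G.
An augmented fourth is 6 semitones; 6 semitones up from D#3 gives G##3.

G double-sharp 3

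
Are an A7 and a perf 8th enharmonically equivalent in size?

Yes

An augmented seventh = 12 semitones = a perfect octave; enharmonically equal.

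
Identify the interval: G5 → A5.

M2

G to A spans two letter names (G-A), so the interval is some kind of second.
G5 to A5 is 2 semitones, matching the major second exactly, so the quality is major.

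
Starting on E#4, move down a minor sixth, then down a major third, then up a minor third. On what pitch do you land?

G#3

E#4 down a minor sixth → G##3 (8 semitones).
Down a major third from G##3: E#3 (4 semitones down).
Up a minor third from E#3: G#3 (3 semitones up).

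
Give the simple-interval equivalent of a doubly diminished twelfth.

doubly diminished 5th

Each octave removed subtracts seven from the number: 12 − 7 = 5.
That makes a doubly diminished twelfth a compound doubly diminished fifth — an octave plus a doubly diminished fifth.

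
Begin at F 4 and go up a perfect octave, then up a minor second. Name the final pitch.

Up a perfect octave from F4: F5 (12 semitones up).
Up a minor second from F5: Gb5 (1 semitone up).

G flat 5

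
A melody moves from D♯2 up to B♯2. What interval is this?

major sixth

D to B spans six letter names (D-E-F-G-A-B), so the interval is some kind of sixth.
Counting semitones, D#2→B#2 is 9, which is the major sixth.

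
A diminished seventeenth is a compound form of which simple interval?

diminished 3rd

Each octave removed subtracts seven from the number: 17 − 14 = 3.
Quality carries through unchanged, so the simple form is a diminished third.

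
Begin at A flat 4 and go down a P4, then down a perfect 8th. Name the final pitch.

E flat 3

A perfect fourth down from Ab4 is Eb4.
Down a perfect octave from Eb4: Eb3 (12 semitones down).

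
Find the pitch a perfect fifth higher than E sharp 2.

B sharp 2

Five letter names up from E: B.
A perfect fifth is 7 semitones; 7 semitones up from E#2 gives B#2.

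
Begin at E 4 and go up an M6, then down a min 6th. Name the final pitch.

E sharp 4

E4 up a major sixth → C#5 (9 semitones).
A minor sixth down from C#5 is E#4.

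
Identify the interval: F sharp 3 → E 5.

F to E spans seven letter names (F-G-A-B-C-D-E), plus an octave, so the interval is some kind of fourteenth.
F#3 to E5 is 22 semitones, a half step short of the major fourteenth (23), so this is minor.
(Equivalently, a compound minor seventh: a minor seventh plus an octave.)

minor fourteenth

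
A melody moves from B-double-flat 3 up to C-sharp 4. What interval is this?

B to C spans two letter names (B-C) — that makes it a second of some quality.
The major second is 2 semitones; here we have 4, two semitones wider: doubly augmented.

doubly augmented 2nd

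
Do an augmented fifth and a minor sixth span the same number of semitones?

An augmented fifth spans 8 semitones, and a minor sixth also spans 8 semitones — they're enharmonic.

Yes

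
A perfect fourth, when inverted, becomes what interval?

Inverted interval numbers add to nine, so a fourth pairs with a fifth (4 + 5 = 9).
Quality inverts too: perfect stays perfect. That makes the inversion a perfect fifth.

perfect fifth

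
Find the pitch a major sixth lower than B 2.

Six letter names down from B: D.
Moving 9 semitones down from B2 (the size of a major sixth) reaches D2.

D 2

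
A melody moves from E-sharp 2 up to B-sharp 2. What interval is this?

E to B spans five letter names (E-F-G-A-B): a fifth.
The perfect fifth spans 7 semitones, and E#2 to B#2 is exactly 7 semitones — so this is a perfect fifth.

perfect fifth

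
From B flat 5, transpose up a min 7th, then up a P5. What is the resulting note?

Bb5 up a minor seventh → Ab6 (10 semitones).
A perfect fifth up from Ab6 is Eb7.

E flat 7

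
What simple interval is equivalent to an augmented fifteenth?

Take out an octave (7 from the number): 15 − 7 = 8.
So an augmented fifteenth is an octave plus an augmented octave. The quality is unchanged.

augmented 8th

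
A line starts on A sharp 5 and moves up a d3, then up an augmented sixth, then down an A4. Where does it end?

Up a diminished third from A#5: C6 (2 semitones up).
Up an augmented sixth from C6: A#6 (10 semitones up).
A#6 down an augmented fourth → E6 (6 semitones).

E 6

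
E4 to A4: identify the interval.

perfect fourth

E to A spans four letter names (E-F-G-A) — that makes it a fourth of some quality.
Counting semitones, E4→A4 is 5, which is the perfect fourth.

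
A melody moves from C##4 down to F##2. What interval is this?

perfect twelfth

Descending from C##4 to F##2 is the same interval as ascending F##2 to C##4.
F to C spans five letter names (F-G-A-B-C), plus an octave — that makes it a twelfth of some quality.
Counting semitones, F##2→C##4 is 19, which is the perfect twelfth.
(Equivalently, a compound perfect fifth: a perfect fifth plus an octave.)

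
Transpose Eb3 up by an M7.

Counting seven letter names up from E lands on D.
A major seventh is 11 semitones; 11 semitones up from Eb3 gives D4.

D4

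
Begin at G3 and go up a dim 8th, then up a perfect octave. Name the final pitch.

A diminished octave up from G3 is Gb4.
A perfect octave up from Gb4 is Gb5.

Gb5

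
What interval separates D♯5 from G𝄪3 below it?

diminished 12th

Descending from D#5 to G##3 is the same interval as ascending G##3 to D#5.
G to D spans five letter names (G-A-B-C-D), plus an octave: a twelfth.
G##3 to D#5 spans 18 semitones — one semitone narrower than the perfect twelfth (19) — giving a diminished twelfth.
(Equivalently, a compound diminished fifth: a diminished fifth plus an octave.)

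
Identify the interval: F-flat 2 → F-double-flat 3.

diminished octave

F to F is the same letter name, plus an octave: an octave.
A perfect octave would be 12 semitones; Fb2 to Fbb3 is 11, one semitone narrower, so the interval is diminished.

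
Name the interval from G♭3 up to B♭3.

G to B spans three letter names (G-A-B): a third.
Gb3 to Bb3 is 4 semitones, matching the major third exactly, so the quality is major.

major third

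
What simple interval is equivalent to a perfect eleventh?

Each octave removed subtracts seven from the number: 11 − 7 = 4.
So a perfect eleventh is an octave plus a perfect fourth. The quality is unchanged.

P4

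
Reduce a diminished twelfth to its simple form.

Take out an octave (7 from the number): 12 − 7 = 5.
That makes a diminished twelfth a compound diminished fifth — an octave plus a diminished fifth.

diminished 5th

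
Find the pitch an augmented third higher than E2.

The third takes the letter from E up to G.
An augmented third is 5 semitones; 5 semitones up from E2 gives G##2.

G##2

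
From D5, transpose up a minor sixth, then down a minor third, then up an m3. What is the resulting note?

Bb5

D5 up a minor sixth → Bb5 (8 semitones).
Down a minor third from Bb5: G5 (3 semitones down).
A minor third up from G5 is Bb5.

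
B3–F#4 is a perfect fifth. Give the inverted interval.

Interval numbers invert to sum to nine: 5 + 4 = 9, so a fifth inverts to a fourth.
The quality also flips — perfect stays perfect — giving a perfect fourth.

perfect fourth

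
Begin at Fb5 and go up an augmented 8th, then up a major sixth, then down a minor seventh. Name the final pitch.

E6

An augmented octave up from Fb5 is F6.
F6 up a major sixth → D7 (9 semitones).
A minor seventh down from D7 is E6.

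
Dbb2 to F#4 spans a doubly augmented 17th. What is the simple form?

AA3

Take out 2 octaves (14 from the number): 17 − 14 = 3.
That makes a doubly augmented seventeenth a compound doubly augmented third — 2 octaves plus a doubly augmented third.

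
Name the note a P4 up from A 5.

The fourth takes the letter from A up to D.
Moving 5 semitones up from A5 (the size of a perfect fourth) reaches D6.

D 6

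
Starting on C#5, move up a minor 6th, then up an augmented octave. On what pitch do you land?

A minor sixth up from C#5 is A5.
Up an augmented octave from A5: A#6 (13 semitones up).

A#6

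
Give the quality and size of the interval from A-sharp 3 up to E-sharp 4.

A to E spans five letter names (A-B-C-D-E): a fifth.
The perfect fifth spans 7 semitones, and A#3 to E#4 is exactly 7 semitones — so this is a perfect fifth.

perfect 5th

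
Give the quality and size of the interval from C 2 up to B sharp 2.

C to B spans seven letter names (C-D-E-F-G-A-B), so the interval is some kind of seventh.
The major seventh is 11 semitones; here we have 12, one semitone wider: augmented.

augmented seventh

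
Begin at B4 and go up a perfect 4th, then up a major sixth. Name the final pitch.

Up a perfect fourth from B4: E5 (5 semitones up).
E5 up a major sixth → C#6 (9 semitones).

C#6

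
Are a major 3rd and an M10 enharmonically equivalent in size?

A major third is 4 semitones but a major tenth is 16 semitones — different sizes.

No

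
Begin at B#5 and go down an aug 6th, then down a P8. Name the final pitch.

D4

Down an augmented sixth from B#5: D5 (10 semitones down).
Down a perfect octave from D5: D4 (12 semitones down).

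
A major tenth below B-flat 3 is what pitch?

Three letters down from B (plus an octave) reaches G.
A major tenth spans 16 semitones, so from Bb3 the target pitch is Gb2.

G-flat 2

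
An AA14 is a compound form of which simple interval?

doubly augmented seventh

Each octave removed subtracts seven from the number: 14 − 7 = 7.
That makes a doubly augmented fourteenth a compound doubly augmented seventh — an octave plus a doubly augmented seventh.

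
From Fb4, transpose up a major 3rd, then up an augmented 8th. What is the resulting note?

Fb4 up a major third → Ab4 (4 semitones).
An augmented octave up from Ab4 is A5.

A5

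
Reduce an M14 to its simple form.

M7

Subtracting seven from the interval number removes an octave: 14 − 7 = 7.
Quality carries through unchanged, so the simple form is a major seventh.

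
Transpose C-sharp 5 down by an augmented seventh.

D-flat 4

Seven letter names down from C: D.
An augmented seventh is 12 semitones; 12 semitones down from C#5 gives Db4.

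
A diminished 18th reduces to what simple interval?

Take out 2 octaves (14 from the number): 18 − 14 = 4.
That makes a diminished eighteenth a compound diminished fourth — 2 octaves plus a diminished fourth.

diminished fourth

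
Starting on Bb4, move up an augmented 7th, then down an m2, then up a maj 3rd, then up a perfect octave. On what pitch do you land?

An augmented seventh up from Bb4 is A#5.
A minor second down from A#5 is G##5.
Up a major third from G##5: B##5 (4 semitones up).
A perfect octave up from B##5 is B##6.

B##6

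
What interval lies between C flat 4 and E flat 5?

C to E spans three letter names (C-D-E), plus an octave: a tenth.
Cb4 to Eb5 is 16 semitones, matching the major tenth exactly, so the quality is major.
(Equivalently, a compound major third: a major third plus an octave.)

M10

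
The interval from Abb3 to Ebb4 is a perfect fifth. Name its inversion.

perfect fourth

Inverted interval numbers add to nine, so a fifth pairs with a fourth (5 + 4 = 9).
And perfect stays perfect under inversion, so we get a perfect fourth.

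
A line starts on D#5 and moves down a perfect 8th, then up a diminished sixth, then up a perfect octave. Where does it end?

D#5 down a perfect octave → D#4 (12 semitones).
Up a diminished sixth from D#4: Bb4 (7 semitones up).
Up a perfect octave from Bb4: Bb5 (12 semitones up).

Bb5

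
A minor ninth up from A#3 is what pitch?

Counting two letter names plus an octave up from A lands on B.
A minor ninth spans 13 semitones, so from A#3 the target pitch is B4.

B4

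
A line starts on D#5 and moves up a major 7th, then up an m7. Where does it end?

D#5 up a major seventh → C##6 (11 semitones).
A minor seventh up from C##6 is B#6.

B#6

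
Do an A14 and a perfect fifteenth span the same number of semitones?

Both span 24 semitones: an augmented fourteenth and a perfect fifteenth are the same chromatic distance.

Yes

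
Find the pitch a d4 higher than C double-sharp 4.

F sharp 4

Four letter names up from C: F.
A diminished fourth spans 4 semitones, so from C##4 the target pitch is F#4.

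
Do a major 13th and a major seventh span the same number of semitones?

A major thirteenth is 21 semitones but a major seventh is 11 semitones — different sizes.

No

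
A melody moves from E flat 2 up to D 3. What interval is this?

E to D spans seven letter names (E-F-G-A-B-C-D) — that makes it a seventh of some quality.
Counting semitones, Eb2→D3 is 11, which is the major seventh.

M7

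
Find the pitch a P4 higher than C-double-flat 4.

Counting four letter names up from C lands on F.
A perfect fourth is 5 semitones; 5 semitones up from Cbb4 gives Fbb4.

F-double-flat 4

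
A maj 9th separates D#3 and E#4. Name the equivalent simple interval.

Subtracting seven from the interval number removes an octave: 9 − 7 = 2.
So a major ninth is an octave plus a major second. The quality is unchanged.

major 2nd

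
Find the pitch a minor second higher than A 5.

The second takes the letter from A up to B.
A minor second spans 1 semitone, so from A5 the target pitch is Bb5.

B flat 5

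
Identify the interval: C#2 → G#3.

perfect 12th

C to G spans five letter names (C-D-E-F-G), plus an octave, so the interval is some kind of twelfth.
The perfect twelfth spans 19 semitones, and C#2 to G#3 is exactly 19 semitones — so this is a perfect twelfth.
(Equivalently, a compound perfect fifth: a perfect fifth plus an octave.)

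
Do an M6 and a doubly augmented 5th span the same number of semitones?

Yes

A major sixth = 9 semitones = a doubly augmented fifth; enharmonically equal.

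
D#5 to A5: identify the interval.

D to A spans five letter names (D-E-F-G-A): a fifth.
The perfect fifth is 7 semitones; here we have 6, one semitone narrower: diminished.

diminished fifth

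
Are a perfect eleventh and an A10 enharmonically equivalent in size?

Yes

A perfect eleventh spans 17 semitones, and an augmented tenth also spans 17 semitones — they're enharmonic.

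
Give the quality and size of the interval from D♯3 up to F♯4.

minor 10th

D to F spans three letter names (D-E-F), plus an octave, so the interval is some kind of tenth.
A major tenth would be 16 semitones, but D#3 to F#4 is 15 — one semitone narrower, making it a minor tenth.
(Equivalently, a compound minor third: a minor third plus an octave.)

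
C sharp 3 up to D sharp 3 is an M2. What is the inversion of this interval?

m7

Inverted interval numbers add to nine, so a second pairs with a seventh (2 + 7 = 9).
Quality inverts too: major becomes minor. That makes the inversion a minor seventh.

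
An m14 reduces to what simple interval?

minor seventh

Take out an octave (7 from the number): 14 − 7 = 7.
That makes a minor fourteenth a compound minor seventh — an octave plus a minor seventh.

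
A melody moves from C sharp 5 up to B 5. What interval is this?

C to B spans seven letter names (C-D-E-F-G-A-B) — that makes it a seventh of some quality.
At 10 semitones, C#5→B5 falls one short of a major seventh: minor.

minor 7th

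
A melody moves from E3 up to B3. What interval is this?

E to B spans five letter names (E-F-G-A-B), so the interval is some kind of fifth.
The perfect fifth spans 7 semitones, and E3 to B3 is exactly 7 semitones — so this is a perfect fifth.

perfect fifth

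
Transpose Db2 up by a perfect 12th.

Five letters up from D (plus an octave) reaches A.
A perfect twelfth is 19 semitones; 19 semitones up from Db2 gives Ab3.

Ab3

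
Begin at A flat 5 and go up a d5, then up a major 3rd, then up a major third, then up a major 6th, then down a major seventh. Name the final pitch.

A flat 6

Ab5 up a diminished fifth → Ebb6 (6 semitones).
Up a major third from Ebb6: Gb6 (4 semitones up).
Up a major third from Gb6: Bb6 (4 semitones up).
Bb6 up a major sixth → G7 (9 semitones).
G7 down a major seventh → Ab6 (11 semitones).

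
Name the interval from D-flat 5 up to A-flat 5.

D to A spans five letter names (D-E-F-G-A): a fifth.
The perfect fifth spans 7 semitones, and Db5 to Ab5 is exactly 7 semitones — so this is a perfect fifth.

P5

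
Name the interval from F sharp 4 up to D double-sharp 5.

F to D spans six letter names (F-G-A-B-C-D): a sixth.
F#4 to D##5 spans 10 semitones — one semitone wider than the major sixth (9) — giving an augmented sixth.

augmented sixth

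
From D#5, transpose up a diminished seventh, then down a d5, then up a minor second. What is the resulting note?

G5

Up a diminished seventh from D#5: C6 (9 semitones up).
A diminished fifth down from C6 is F#5.
F#5 up a minor second → G5 (1 semitone).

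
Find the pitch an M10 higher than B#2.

Counting three letter names plus an octave up from B lands on D.
Moving 16 semitones up from B#2 (the size of a major tenth) reaches D##4.

D##4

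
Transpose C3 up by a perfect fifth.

G3

Counting five letter names up from C lands on G.
A perfect fifth spans 7 semitones, so from C3 the target pitch is G3.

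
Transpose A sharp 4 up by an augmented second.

Two letter names up from A: B.
Moving 3 semitones up from A#4 (the size of an augmented second) reaches B##4.

B double-sharp 4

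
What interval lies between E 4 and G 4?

minor third

E to G spans three letter names (E-F-G), so the interval is some kind of third.
A major third would be 4 semitones, but E4 to G4 is 3 — one semitone narrower, making it a minor third.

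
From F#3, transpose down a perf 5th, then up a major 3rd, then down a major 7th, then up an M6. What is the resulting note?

C#3

A perfect fifth down from F#3 is B2.
A major third up from B2 is D#3.
A major seventh down from D#3 is E2.
A major sixth up from E2 is C#3.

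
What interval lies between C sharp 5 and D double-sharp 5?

A2

C to D spans two letter names (C-D): a second.
C#5 to D##5 spans 3 semitones — one semitone wider than the major second (2) — giving an augmented second.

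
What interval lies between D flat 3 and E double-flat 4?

minor ninth

D to E spans two letter names (D-E), plus an octave: a ninth.
At 13 semitones, Db3→Ebb4 falls one short of a major ninth: minor.
(Equivalently, a compound minor second: a minor second plus an octave.)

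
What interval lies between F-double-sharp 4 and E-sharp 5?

F to E spans seven letter names (F-G-A-B-C-D-E): a seventh.
At 10 semitones, F##4→E#5 falls one short of a major seventh: minor.

minor 7th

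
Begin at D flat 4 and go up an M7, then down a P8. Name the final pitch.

A major seventh up from Db4 is C5.
C5 down a perfect octave → C4 (12 semitones).

C 4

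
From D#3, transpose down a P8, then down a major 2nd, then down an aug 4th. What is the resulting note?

G1

A perfect octave down from D#3 is D#2.
A major second down from D#2 is C#2.
C#2 down an augmented fourth → G1 (6 semitones).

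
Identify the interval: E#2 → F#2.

minor 2nd

E to F spans two letter names (E-F) — that makes it a second of some quality.
At 1 semitone, E#2→F#2 falls one short of a major second: minor.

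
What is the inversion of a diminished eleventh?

A5

First reduce the compound diminished eleventh to its simple form, a diminished fourth.
The rule of nine gives the new number: 9 − 4 = 5, so a fourth becomes a fifth.
Quality inverts too: diminished becomes augmented. That makes the inversion an augmented fifth.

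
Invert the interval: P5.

Interval numbers invert to sum to nine: 5 + 4 = 9, so a fifth inverts to a fourth.
And perfect stays perfect under inversion, so we get a perfect fourth.

P4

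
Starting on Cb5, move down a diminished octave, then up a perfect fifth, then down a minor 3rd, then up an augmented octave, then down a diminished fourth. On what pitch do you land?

Cb5 down a diminished octave → C4 (11 semitones).
A perfect fifth up from C4 is G4.
G4 down a minor third → E4 (3 semitones).
E4 up an augmented octave → E#5 (13 semitones).
E#5 down a diminished fourth → B##4 (4 semitones).

B##4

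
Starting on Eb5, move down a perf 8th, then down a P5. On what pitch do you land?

Ab3

Down a perfect octave from Eb5: Eb4 (12 semitones down).
Eb4 down a perfect fifth → Ab3 (7 semitones).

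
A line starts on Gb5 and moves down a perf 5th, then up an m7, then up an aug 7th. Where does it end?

A perfect fifth down from Gb5 is Cb5.
Cb5 up a minor seventh → Bbb5 (10 semitones).
An augmented seventh up from Bbb5 is A6.

A6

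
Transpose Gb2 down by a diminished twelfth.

Counting five letter names plus an octave down from G lands on C.
A diminished twelfth is 18 semitones; 18 semitones down from Gb2 gives C1.

C1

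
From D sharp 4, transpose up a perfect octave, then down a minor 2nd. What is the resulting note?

Up a perfect octave from D#4: D#5 (12 semitones up).
Down a minor second from D#5: C##5 (1 semitone down).

C double-sharp 5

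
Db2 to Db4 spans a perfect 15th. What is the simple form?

P8

Subtracting seven from the interval number removes an octave: 15 − 7 = 8.
So a perfect fifteenth is an octave plus a perfect octave. The quality is unchanged.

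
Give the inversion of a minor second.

major seventh

Inverted interval numbers add to nine, so a second pairs with a seventh (2 + 7 = 9).
Quality inverts too: minor becomes major. That makes the inversion a major seventh.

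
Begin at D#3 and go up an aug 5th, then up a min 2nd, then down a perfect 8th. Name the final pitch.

D#3 up an augmented fifth → A##3 (8 semitones).
A##3 up a minor second → B#3 (1 semitone).
Down a perfect octave from B#3: B#2 (12 semitones down).

B#2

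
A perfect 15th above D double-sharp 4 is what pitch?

For a fifteenth the letter name doesn't change: still D, two octaves up.
Moving 24 semitones up from D##4 (the size of a perfect fifteenth) reaches D##6.

D double-sharp 6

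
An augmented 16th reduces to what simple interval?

Each octave removed subtracts seven from the number: 16 − 14 = 2.
That makes an augmented sixteenth a compound augmented second — 2 octaves plus an augmented second.

augmented 2nd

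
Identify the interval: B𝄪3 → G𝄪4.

B to G spans six letter names (B-C-D-E-F-G): a sixth.
At 8 semitones, B##3→G##4 falls one short of a major sixth: minor.

minor 6th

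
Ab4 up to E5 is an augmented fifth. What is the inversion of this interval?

Interval numbers invert to sum to nine: 5 + 4 = 9, so a fifth inverts to a fourth.
And augmented becomes diminished under inversion, so we get a diminished fourth.

d4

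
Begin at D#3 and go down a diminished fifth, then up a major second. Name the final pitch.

A diminished fifth down from D#3 is G##2.
Up a major second from G##2: A##2 (2 semitones up).

A##2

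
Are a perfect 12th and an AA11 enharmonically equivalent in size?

Yes

A perfect twelfth = 19 semitones = a doubly augmented eleventh; enharmonically equal.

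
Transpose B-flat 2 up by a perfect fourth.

E-flat 3

Counting four letter names up from B lands on E.
A perfect fourth spans 5 semitones, so from Bb2 the target pitch is Eb3.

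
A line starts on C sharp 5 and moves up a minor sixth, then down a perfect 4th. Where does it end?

Up a minor sixth from C#5: A5 (8 semitones up).
A5 down a perfect fourth → E5 (5 semitones).

E 5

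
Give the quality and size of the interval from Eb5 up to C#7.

A13

E to C spans six letter names (E-F-G-A-B-C), plus an octave — that makes it a thirteenth of some quality.
Eb5 to C#7 spans 22 semitones — one semitone wider than the major thirteenth (21) — giving an augmented thirteenth.
(Equivalently, a compound augmented sixth: an augmented sixth plus an octave.)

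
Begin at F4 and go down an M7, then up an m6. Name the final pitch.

A major seventh down from F4 is Gb3.
Up a minor sixth from Gb3: Ebb4 (8 semitones up).

Ebb4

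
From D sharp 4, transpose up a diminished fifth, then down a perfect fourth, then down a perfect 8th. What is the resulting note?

D#4 up a diminished fifth → A4 (6 semitones).
Down a perfect fourth from A4: E4 (5 semitones down).
A perfect octave down from E4 is E3.

E 3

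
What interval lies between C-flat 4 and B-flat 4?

C to B spans seven letter names (C-D-E-F-G-A-B): a seventh.
Counting semitones, Cb4→Bb4 is 11, which is the major seventh.

major seventh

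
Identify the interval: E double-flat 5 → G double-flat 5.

minor third

E to G spans three letter names (E-F-G) — that makes it a third of some quality.
Ebb5 to Gbb5 is 3 semitones, a half step short of the major third (4), so this is minor.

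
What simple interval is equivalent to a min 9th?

Each octave removed subtracts seven from the number: 9 − 7 = 2.
That makes a minor ninth a compound minor second — an octave plus a minor second.

minor second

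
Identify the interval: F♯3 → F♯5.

perfect fifteenth

F to F is the same letter name, plus 2 octaves — that makes it a fifteenth of some quality.
The perfect fifteenth spans 24 semitones, and F#3 to F#5 is exactly 24 semitones — so this is a perfect fifteenth.
(Equivalently, a compound perfect octave: a perfect octave plus an octave.)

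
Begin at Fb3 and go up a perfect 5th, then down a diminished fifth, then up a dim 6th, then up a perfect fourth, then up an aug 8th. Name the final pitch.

Gb5

Fb3 up a perfect fifth → Cb4 (7 semitones).
Down a diminished fifth from Cb4: F3 (6 semitones down).
A diminished sixth up from F3 is Dbb4.
Dbb4 up a perfect fourth → Gbb4 (5 semitones).
An augmented octave up from Gbb4 is Gb5.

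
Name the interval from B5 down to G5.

major third

Descending from B5 to G5 is the same interval as ascending G5 to B5.
G to B spans three letter names (G-A-B): a third.
The major third spans 4 semitones, and G5 to B5 is exactly 4 semitones — so this is a major third.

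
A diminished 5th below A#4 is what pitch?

D##4

The fifth takes the letter from A down to D.
A diminished fifth spans 6 semitones, so from A#4 the target pitch is D##4.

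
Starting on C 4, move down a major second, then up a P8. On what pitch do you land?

B flat 4

C4 down a major second → Bb3 (2 semitones).
Bb3 up a perfect octave → Bb4 (12 semitones).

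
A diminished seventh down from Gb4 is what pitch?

A3

Seven letter names down from G: A.
Moving 9 semitones down from Gb4 (the size of a diminished seventh) reaches A3.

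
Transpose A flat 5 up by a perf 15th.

A fifteenth keeps the letter name A, two octaves up from A.
Moving 24 semitones up from Ab5 (the size of a perfect fifteenth) reaches Ab7.

A flat 7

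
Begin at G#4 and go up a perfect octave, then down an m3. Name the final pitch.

A perfect octave up from G#4 is G#5.
G#5 down a minor third → E#5 (3 semitones).

E#5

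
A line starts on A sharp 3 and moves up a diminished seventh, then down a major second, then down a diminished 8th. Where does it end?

A#3 up a diminished seventh → G4 (9 semitones).
A major second down from G4 is F4.
F4 down a diminished octave → F#3 (11 semitones).

F sharp 3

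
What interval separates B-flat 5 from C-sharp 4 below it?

diminished fourteenth

Descending from Bb5 to C#4 is the same interval as ascending C#4 to Bb5.
C to B spans seven letter names (C-D-E-F-G-A-B), plus an octave: a fourteenth.
The major fourteenth is 23 semitones; here we have 21, two semitones narrower: diminished.
(Equivalently, a compound diminished seventh: a diminished seventh plus an octave.)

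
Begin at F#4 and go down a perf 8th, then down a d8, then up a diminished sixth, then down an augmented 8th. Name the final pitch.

F#4 down a perfect octave → F#3 (12 semitones).
A diminished octave down from F#3 is F##2.
A diminished sixth up from F##2 is D3.
An augmented octave down from D3 is Db2.

Db2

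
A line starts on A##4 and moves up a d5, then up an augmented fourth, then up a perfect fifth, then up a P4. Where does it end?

A##6

A##4 up a diminished fifth → E#5 (6 semitones).
An augmented fourth up from E#5 is A##5.
A##5 up a perfect fifth → E##6 (7 semitones).
Up a perfect fourth from E##6: A##6 (5 semitones up).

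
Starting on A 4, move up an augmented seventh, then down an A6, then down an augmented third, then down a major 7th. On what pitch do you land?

A double-flat 3

A4 up an augmented seventh → G##5 (12 semitones).
G##5 down an augmented sixth → B4 (10 semitones).
Down an augmented third from B4: Gb4 (5 semitones down).
A major seventh down from Gb4 is Abb3.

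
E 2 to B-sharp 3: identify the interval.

augmented twelfth

E to B spans five letter names (E-F-G-A-B), plus an octave: a twelfth.
E2 to B#3 spans 20 semitones — one semitone wider than the perfect twelfth (19) — giving an augmented twelfth.
(Equivalently, a compound augmented fifth: an augmented fifth plus an octave.)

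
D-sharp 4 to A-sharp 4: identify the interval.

perfect fifth

D to A spans five letter names (D-E-F-G-A): a fifth.
D#4 to A#4 is 7 semitones, matching the perfect fifth exactly, so the quality is perfect.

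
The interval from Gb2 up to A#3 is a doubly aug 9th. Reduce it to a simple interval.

Take out an octave (7 from the number): 9 − 7 = 2.
Quality carries through unchanged, so the simple form is a doubly augmented second.

doubly augmented second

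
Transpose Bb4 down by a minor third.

G4

The third takes the letter from B down to G.
A minor third spans 3 semitones, so from Bb4 the target pitch is G4.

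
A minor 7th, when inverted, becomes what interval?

The rule of nine gives the new number: 9 − 7 = 2, so a seventh becomes a second.
Quality inverts too: minor becomes major. That makes the inversion a major second.

major 2nd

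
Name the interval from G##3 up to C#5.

G to C spans four letter names (G-A-B-C), plus an octave — that makes it an eleventh of some quality.
The perfect eleventh is 17 semitones; here we have 16, one semitone narrower: diminished.
(Equivalently, a compound diminished fourth: a diminished fourth plus an octave.)

diminished eleventh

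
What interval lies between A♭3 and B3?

A to B spans two letter names (A-B): a second.
Ab3 to B3 spans 3 semitones — one semitone wider than the major second (2) — giving an augmented second.

A2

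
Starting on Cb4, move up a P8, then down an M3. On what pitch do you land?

Cb4 up a perfect octave → Cb5 (12 semitones).
A major third down from Cb5 is Abb4.

Abb4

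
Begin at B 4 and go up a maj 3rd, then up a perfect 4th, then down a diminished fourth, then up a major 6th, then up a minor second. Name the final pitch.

Up a major third from B4: D#5 (4 semitones up).
A perfect fourth up from D#5 is G#5.
Down a diminished fourth from G#5: D##5 (4 semitones down).
D##5 up a major sixth → B##5 (9 semitones).
B##5 up a minor second → C##6 (1 semitone).

C double-sharp 6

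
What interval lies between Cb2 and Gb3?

perfect 12th

C to G spans five letter names (C-D-E-F-G), plus an octave, so the interval is some kind of twelfth.
Counting semitones, Cb2→Gb3 is 19, which is the perfect twelfth.
(Equivalently, a compound perfect fifth: a perfect fifth plus an octave.)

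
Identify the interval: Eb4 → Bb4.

E to B spans five letter names (E-F-G-A-B) — that makes it a fifth of some quality.
Counting semitones, Eb4→Bb4 is 7, which is the perfect fifth.

perfect fifth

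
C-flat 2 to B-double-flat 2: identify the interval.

C to B spans seven letter names (C-D-E-F-G-A-B), so the interval is some kind of seventh.
At 10 semitones, Cb2→Bbb2 falls one short of a major seventh: minor.

minor seventh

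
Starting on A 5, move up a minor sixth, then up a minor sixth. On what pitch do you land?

Up a minor sixth from A5: F6 (8 semitones up).
F6 up a minor sixth → Db7 (8 semitones).

D flat 7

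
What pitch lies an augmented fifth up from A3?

E#4

Five letter names up from A: E.
An augmented fifth is 8 semitones; 8 semitones up from A3 gives E#4.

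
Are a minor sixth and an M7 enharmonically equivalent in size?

A minor sixth spans 8 semitones; a major seventh spans 11 semitones. They differ by 3.

No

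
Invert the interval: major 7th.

Inverted interval numbers add to nine, so a seventh pairs with a second (7 + 2 = 9).
Quality inverts too: major becomes minor. That makes the inversion a minor second.

minor second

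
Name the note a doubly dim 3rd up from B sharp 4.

Counting three letter names up from B lands on D.
A doubly diminished third spans 1 semitone, so from B#4 the target pitch is Db5.

D flat 5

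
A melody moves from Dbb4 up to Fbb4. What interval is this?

m3

D to F spans three letter names (D-E-F), so the interval is some kind of third.
A major third would be 4 semitones, but Dbb4 to Fbb4 is 3 — one semitone narrower, making it a minor third.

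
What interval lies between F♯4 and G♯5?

F to G spans two letter names (F-G), plus an octave, so the interval is some kind of ninth.
Counting semitones, F#4→G#5 is 14, which is the major ninth.
(Equivalently, a compound major second: a major second plus an octave.)

M9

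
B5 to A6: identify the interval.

minor seventh

B to A spans seven letter names (B-C-D-E-F-G-A) — that makes it a seventh of some quality.
At 10 semitones, B5→A6 falls one short of a major seventh: minor.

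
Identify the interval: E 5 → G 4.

Descending from E5 to G4 is the same interval as ascending G4 to E5.
G to E spans six letter names (G-A-B-C-D-E): a sixth.
G4 to E5 is 9 semitones, matching the major sixth exactly, so the quality is major.

M6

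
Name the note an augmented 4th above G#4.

Four letter names up from G: C.
An augmented fourth spans 6 semitones, so from G#4 the target pitch is C##5.

C##5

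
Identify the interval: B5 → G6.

B to G spans six letter names (B-C-D-E-F-G) — that makes it a sixth of some quality.
B5 to G6 is 8 semitones, a half step short of the major sixth (9), so this is minor.

minor sixth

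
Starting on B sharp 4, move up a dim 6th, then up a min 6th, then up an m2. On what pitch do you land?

F flat 6

Up a diminished sixth from B#4: G5 (7 semitones up).
G5 up a minor sixth → Eb6 (8 semitones).
Eb6 up a minor second → Fb6 (1 semitone).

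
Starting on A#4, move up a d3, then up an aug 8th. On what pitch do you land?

A diminished third up from A#4 is C5.
An augmented octave up from C5 is C#6.

C#6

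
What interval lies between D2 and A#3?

augmented twelfth

D to A spans five letter names (D-E-F-G-A), plus an octave: a twelfth.
D2 to A#3 spans 20 semitones — one semitone wider than the perfect twelfth (19) — giving an augmented twelfth.
(Equivalently, a compound augmented fifth: an augmented fifth plus an octave.)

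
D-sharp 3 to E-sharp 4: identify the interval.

major 9th

D to E spans two letter names (D-E), plus an octave — that makes it a ninth of some quality.
Counting semitones, D#3→E#4 is 14, which is the major ninth.
(Equivalently, a compound major second: a major second plus an octave.)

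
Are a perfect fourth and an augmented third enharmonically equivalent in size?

A perfect fourth spans 5 semitones, and an augmented third also spans 5 semitones — they're enharmonic.

Yes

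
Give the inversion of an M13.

First reduce the compound major thirteenth to its simple form, a major sixth.
Interval numbers invert to sum to nine: 6 + 3 = 9, so a sixth inverts to a third.
The quality also flips — major becomes minor — giving a minor third.

minor third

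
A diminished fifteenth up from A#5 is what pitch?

A7

For a fifteenth the letter name doesn't change: still A, two octaves up.
A diminished fifteenth is 23 semitones; 23 semitones up from A#5 gives A7.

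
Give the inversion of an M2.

minor 7th

Interval numbers invert to sum to nine: 2 + 7 = 9, so a second inverts to a seventh.
The quality also flips — major becomes minor — giving a minor seventh.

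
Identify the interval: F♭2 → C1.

Descending from Fb2 to C1 is the same interval as ascending C1 to Fb2.
C to F spans four letter names (C-D-E-F), plus an octave: an eleventh.
A perfect eleventh would be 17 semitones; C1 to Fb2 is 16, one semitone narrower, so the interval is diminished.
(Equivalently, a compound diminished fourth: a diminished fourth plus an octave.)

d11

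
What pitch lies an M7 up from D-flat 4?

C 5

Counting seven letter names up from D lands on C.
Moving 11 semitones up from Db4 (the size of a major seventh) reaches C5.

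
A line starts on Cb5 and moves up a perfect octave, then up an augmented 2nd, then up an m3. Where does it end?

F6

Cb5 up a perfect octave → Cb6 (12 semitones).
Cb6 up an augmented second → D6 (3 semitones).
Up a minor third from D6: F6 (3 semitones up).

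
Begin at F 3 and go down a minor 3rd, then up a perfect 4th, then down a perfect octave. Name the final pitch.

Down a minor third from F3: D3 (3 semitones down).
Up a perfect fourth from D3: G3 (5 semitones up).
G3 down a perfect octave → G2 (12 semitones).

G 2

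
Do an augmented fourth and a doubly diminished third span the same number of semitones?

No

An augmented fourth is 6 semitones but a doubly diminished third is 1 semitone — different sizes.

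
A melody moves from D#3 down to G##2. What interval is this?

d5

Descending from D#3 to G##2 is the same interval as ascending G##2 to D#3.
G to D spans five letter names (G-A-B-C-D): a fifth.
The perfect fifth is 7 semitones; here we have 6, one semitone narrower: diminished.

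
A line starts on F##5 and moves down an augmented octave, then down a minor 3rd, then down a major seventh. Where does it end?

E3

F##5 down an augmented octave → F#4 (13 semitones).
F#4 down a minor third → D#4 (3 semitones).
Down a major seventh from D#4: E3 (11 semitones down).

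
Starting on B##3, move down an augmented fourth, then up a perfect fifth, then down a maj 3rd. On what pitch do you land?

B##3 down an augmented fourth → F##3 (6 semitones).
Up a perfect fifth from F##3: C##4 (7 semitones up).
Down a major third from C##4: A#3 (4 semitones down).

A#3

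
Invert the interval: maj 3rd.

Interval numbers invert to sum to nine: 3 + 6 = 9, so a third inverts to a sixth.
The quality also flips — major becomes minor — giving a minor sixth.

minor 6th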